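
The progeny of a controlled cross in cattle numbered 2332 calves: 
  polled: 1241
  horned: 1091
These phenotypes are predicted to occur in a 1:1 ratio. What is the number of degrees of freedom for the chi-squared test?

A goodness-of-fit test with 2 phenotype classes has df = 2 − 1 = 1.

1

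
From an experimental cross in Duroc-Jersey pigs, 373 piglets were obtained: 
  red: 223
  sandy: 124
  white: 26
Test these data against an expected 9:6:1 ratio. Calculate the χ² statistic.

2.940

Expected counts for N = 373 under a 9:6:1 ratio (total parts = 16):
  red: 373 × 9/16 = 209.8125
  sandy: 373 × 6/16 = 139.875
  white: 373 × 1/16 = 23.3125
χ² = Σ (O − E)² / E
  red: (223 − 209.8125)² / 209.8125 = 0.8289
  sandy: (124 − 139.875)² / 139.875 = 1.8017
  white: (26 − 23.3125)² / 23.3125 = 0.3098
χ² = 0.8289 + 1.8017 + 0.3098 = 2.9404 ≈ 2.940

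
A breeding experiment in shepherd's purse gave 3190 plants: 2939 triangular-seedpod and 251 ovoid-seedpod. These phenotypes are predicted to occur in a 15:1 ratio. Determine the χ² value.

14.259

Under the 15:1 hypothesis (Σ ratio = 16, N = 3190):
  triangular-seedpod: 3190 × 15/16 = 2990.625
  ovoid-seedpod: 3190 × 1/16 = 199.375
χ² = Σ (O − E)² / E
  triangular-seedpod: (2939 − 2990.625)² / 2990.625 = 0.8912
  ovoid-seedpod: (251 − 199.375)² / 199.375 = 13.3675
χ² = 0.8912 + 13.3675 = 14.2587 ≈ 14.259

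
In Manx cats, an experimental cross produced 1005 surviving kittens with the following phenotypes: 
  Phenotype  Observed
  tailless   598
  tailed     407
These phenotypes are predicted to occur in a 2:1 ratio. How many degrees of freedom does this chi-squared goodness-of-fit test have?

1

A goodness-of-fit test with 2 phenotype classes has df = 2 − 1 = 1.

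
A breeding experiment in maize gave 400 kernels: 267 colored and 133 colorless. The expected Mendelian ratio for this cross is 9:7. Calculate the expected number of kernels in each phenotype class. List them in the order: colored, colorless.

225, 175

Expected counts for N = 400 under a 9:7 ratio (total parts = 16):
  colored: 400 × 9/16 = 225
  colorless: 400 × 7/16 = 175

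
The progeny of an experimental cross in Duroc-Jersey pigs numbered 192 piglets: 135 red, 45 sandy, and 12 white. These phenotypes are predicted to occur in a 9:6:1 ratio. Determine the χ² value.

Under the 9:6:1 hypothesis (Σ ratio = 16, N = 192):
  red: 192 × 9/16 = 108
  sandy: 192 × 6/16 = 72
  white: 192 × 1/16 = 12
χ² = Σ (O − E)² / E
  red: (135 − 108)² / 108 = 6.7500
  sandy: (45 − 72)² / 72 = 10.1250
  white: (12 − 12)² / 12 = 0.0000
χ² = 6.7500 + 10.1250 + 0.0000 = 16.875

16.875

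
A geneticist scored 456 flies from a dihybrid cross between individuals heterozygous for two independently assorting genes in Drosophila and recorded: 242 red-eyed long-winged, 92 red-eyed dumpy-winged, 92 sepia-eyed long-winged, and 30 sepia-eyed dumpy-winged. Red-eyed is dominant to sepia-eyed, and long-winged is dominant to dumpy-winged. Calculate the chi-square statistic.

1.887

A dihybrid F₂ with independent assortment and complete dominance at both loci gives a 9:3:3:1 phenotypic ratio.
Total ratio parts = 16. Expected numbers out of 456:
  red-eyed long-winged: 456 × 9/16 = 256.5
  red-eyed dumpy-winged: 456 × 3/16 = 85.5
  sepia-eyed long-winged: 456 × 3/16 = 85.5
  sepia-eyed dumpy-winged: 456 × 1/16 = 28.5
χ² = Σ (O − E)² / E
  red-eyed long-winged: (242 − 256.5)² / 256.5 = 0.8197
  red-eyed dumpy-winged: (92 − 85.5)² / 85.5 = 0.4942
  sepia-eyed long-winged: (92 − 85.5)² / 85.5 = 0.4942
  sepia-eyed dumpy-winged: (30 − 28.5)² / 28.5 = 0.0789
χ² = 0.8197 + 0.4942 + 0.4942 + 0.0789 = 1.887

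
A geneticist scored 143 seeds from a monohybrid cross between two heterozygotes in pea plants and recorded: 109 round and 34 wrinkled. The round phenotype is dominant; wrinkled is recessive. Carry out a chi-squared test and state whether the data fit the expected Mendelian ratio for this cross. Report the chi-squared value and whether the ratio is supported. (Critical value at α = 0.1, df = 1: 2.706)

For a monohybrid cross between heterozygotes with complete dominance, the expected phenotypic ratio is 3:1.
Total ratio parts = 4. Expected numbers out of 143:
  round: 143 × 3/4 = 107.25
  wrinkled: 143 × 1/4 = 35.75
χ² = Σ (O − E)² / E
  round: (109 − 107.25)² / 107.25 = 0.0286
  wrinkled: (34 − 35.75)² / 35.75 = 0.0857
χ² = 0.0286 + 0.0857 = 0.1143 ≈ 0.114
Degrees of freedom = 2 − 1 = 1; critical value at α = 0.1 is 2.706.
Since 0.114 < 2.706, we fail to reject the null hypothesis — the data are consistent with the 3:1 ratio.

0.114; consistent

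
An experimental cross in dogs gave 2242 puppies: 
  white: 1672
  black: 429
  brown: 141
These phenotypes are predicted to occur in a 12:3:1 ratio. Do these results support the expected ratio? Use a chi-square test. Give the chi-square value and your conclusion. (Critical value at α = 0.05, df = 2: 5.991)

0.236; consistent

The 12:3:1 ratio has 16 parts, so with N = 2242 the expected counts are:
  white: 2242 × 12/16 = 1681.5
  black: 2242 × 3/16 = 420.375
  brown: 2242 × 1/16 = 140.125
χ² = Σ (O − E)² / E
  white: (1672 − 1681.5)² / 1681.5 = 0.0537
  black: (429 − 420.375)² / 420.375 = 0.1770
  brown: (141 − 140.125)² / 140.125 = 0.0055
χ² = 0.0537 + 0.1770 + 0.0055 = 0.2362 ≈ 0.236
Degrees of freedom = 3 − 1 = 2; critical value at α = 0.05 is 5.991.
Since 0.236 < 5.991, we fail to reject the null hypothesis — the data are consistent with the 12:3:1 ratio.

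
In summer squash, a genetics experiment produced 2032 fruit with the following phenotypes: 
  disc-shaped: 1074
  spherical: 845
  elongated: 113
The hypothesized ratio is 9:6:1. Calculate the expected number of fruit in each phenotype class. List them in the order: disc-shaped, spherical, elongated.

1143, 762, 127

Expected counts for N = 2032 under a 9:6:1 ratio (total parts = 16):
  disc-shaped: 2032 × 9/16 = 1143
  spherical: 2032 × 6/16 = 762
  elongated: 2032 × 1/16 = 127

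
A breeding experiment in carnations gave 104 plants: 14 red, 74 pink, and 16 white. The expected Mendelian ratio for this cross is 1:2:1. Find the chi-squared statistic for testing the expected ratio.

18.692

Total ratio parts = 4. Expected numbers out of 104:
  red: 104 × 1/4 = 26
  pink: 104 × 2/4 = 52
  white: 104 × 1/4 = 26
χ² = Σ (O − E)² / E
  red: (14 − 26)² / 26 = 5.5385
  pink: (74 − 52)² / 52 = 9.3077
  white: (16 − 26)² / 26 = 3.8462
χ² = 5.5385 + 9.3077 + 3.8462 = 18.6924 ≈ 18.692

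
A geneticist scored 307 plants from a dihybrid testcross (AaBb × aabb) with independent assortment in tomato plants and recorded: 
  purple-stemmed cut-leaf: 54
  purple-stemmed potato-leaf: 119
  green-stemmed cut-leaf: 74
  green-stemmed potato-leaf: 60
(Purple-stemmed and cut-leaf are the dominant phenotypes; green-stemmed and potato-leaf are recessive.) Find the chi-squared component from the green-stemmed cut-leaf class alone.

0.099

A dihybrid testcross with independent assortment gives a 1:1:1:1 ratio.
Expected counts for N = 307 under a 1:1:1:1 ratio (total parts = 4):
  purple-stemmed cut-leaf: 307 × 1/4 = 76.75
  purple-stemmed potato-leaf: 307 × 1/4 = 76.75
  green-stemmed cut-leaf: 307 × 1/4 = 76.75
  green-stemmed potato-leaf: 307 × 1/4 = 76.75
Contribution of green-stemmed cut-leaf: (74 − 76.75)² / 76.75 = 0.0985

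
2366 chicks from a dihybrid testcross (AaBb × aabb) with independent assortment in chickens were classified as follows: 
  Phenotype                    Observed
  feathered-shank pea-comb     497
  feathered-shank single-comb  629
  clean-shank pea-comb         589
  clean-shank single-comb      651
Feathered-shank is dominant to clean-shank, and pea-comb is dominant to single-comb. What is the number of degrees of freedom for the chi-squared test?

3

A dihybrid testcross with independent assortment gives a 1:1:1:1 ratio.
A goodness-of-fit test with 4 phenotype classes has df = 4 − 1 = 3.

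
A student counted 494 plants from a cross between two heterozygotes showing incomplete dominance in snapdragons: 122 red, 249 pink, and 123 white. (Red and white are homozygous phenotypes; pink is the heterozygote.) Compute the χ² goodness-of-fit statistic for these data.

With incomplete dominance, a heterozygote × heterozygote cross gives a 1:2:1 phenotypic ratio.
Expected counts for N = 494 under a 1:2:1 ratio (total parts = 4):
  red: 494 × 1/4 = 123.5
  pink: 494 × 2/4 = 247
  white: 494 × 1/4 = 123.5
χ² = Σ (O − E)² / E
  red: (122 − 123.5)² / 123.5 = 0.0182
  pink: (249 − 247)² / 247 = 0.0162
  white: (123 − 123.5)² / 123.5 = 0.0020
χ² = 0.0182 + 0.0162 + 0.0020 = 0.0364 ≈ 0.036

0.036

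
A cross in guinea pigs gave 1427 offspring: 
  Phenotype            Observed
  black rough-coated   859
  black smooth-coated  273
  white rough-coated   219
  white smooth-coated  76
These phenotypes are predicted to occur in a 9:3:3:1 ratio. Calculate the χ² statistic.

Total ratio parts = 16. Expected numbers out of 1427:
  black rough-coated: 1427 × 9/16 = 802.6875
  black smooth-coated: 1427 × 3/16 = 267.5625
  white rough-coated: 1427 × 3/16 = 267.5625
  white smooth-coated: 1427 × 1/16 = 89.1875
χ² = Σ (O − E)² / E
  black rough-coated: (859 − 802.6875)² / 802.6875 = 3.9506
  black smooth-coated: (273 − 267.5625)² / 267.5625 = 0.1105
  white rough-coated: (219 − 267.5625)² / 267.5625 = 8.8141
  white smooth-coated: (76 − 89.1875)² / 89.1875 = 1.9499
χ² = 3.9506 + 0.1105 + 8.8141 + 1.9499 = 14.8251 ≈ 14.825

14.825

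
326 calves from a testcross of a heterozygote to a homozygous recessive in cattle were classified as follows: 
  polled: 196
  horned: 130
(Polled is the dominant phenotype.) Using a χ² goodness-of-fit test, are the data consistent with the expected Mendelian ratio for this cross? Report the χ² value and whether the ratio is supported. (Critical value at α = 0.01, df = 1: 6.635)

13.362; not consistent

A testcross of a heterozygote (Aa × aa) gives a 1:1 phenotypic ratio.
The 1:1 ratio has 2 parts, so with N = 326 the expected counts are:
  polled: 326 × 1/2 = 163
  horned: 326 × 1/2 = 163
χ² = Σ (O − E)² / E
  polled: (196 − 163)² / 163 = 6.6810
  horned: (130 − 163)² / 163 = 6.6810
χ² = 6.6810 + 6.6810 = 13.362
Degrees of freedom = 2 − 1 = 1; critical value at α = 0.01 is 6.635.
Since 13.362 > 6.635, we reject the null hypothesis — the data do not fit the 1:1 ratio.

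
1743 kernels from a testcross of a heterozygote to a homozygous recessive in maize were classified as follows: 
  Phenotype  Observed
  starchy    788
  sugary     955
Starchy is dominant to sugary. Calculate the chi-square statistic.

16.001

A testcross of a heterozygote (Aa × aa) gives a 1:1 phenotypic ratio.
Expected counts for N = 1743 under a 1:1 ratio (total parts = 2):
  starchy: 1743 × 1/2 = 871.5
  sugary: 1743 × 1/2 = 871.5
χ² = Σ (O − E)² / E
  starchy: (788 − 871.5)² / 871.5 = 8.0003
  sugary: (955 − 871.5)² / 871.5 = 8.0003
χ² = 8.0003 + 8.0003 = 16.0006 ≈ 16.001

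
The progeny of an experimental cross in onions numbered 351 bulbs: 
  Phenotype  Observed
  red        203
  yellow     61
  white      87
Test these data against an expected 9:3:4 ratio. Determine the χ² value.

Under the 9:3:4 hypothesis (Σ ratio = 16, N = 351):
  red: 351 × 9/16 = 197.4375
  yellow: 351 × 3/16 = 65.8125
  white: 351 × 4/16 = 87.75
χ² = Σ (O − E)² / E
  red: (203 − 197.4375)² / 197.4375 = 0.1567
  yellow: (61 − 65.8125)² / 65.8125 = 0.3519
  white: (87 − 87.75)² / 87.75 = 0.0064
χ² = 0.1567 + 0.3519 + 0.0064 = 0.515

0.515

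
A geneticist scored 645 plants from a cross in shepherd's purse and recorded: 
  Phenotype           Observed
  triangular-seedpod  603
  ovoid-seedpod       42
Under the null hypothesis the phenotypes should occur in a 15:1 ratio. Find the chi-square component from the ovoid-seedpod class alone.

Expected counts for N = 645 under a 15:1 ratio (total parts = 16):
  triangular-seedpod: 645 × 15/16 = 604.6875
  ovoid-seedpod: 645 × 1/16 = 40.3125
Contribution of ovoid-seedpod: (42 − 40.3125)² / 40.3125 = 0.0706

0.071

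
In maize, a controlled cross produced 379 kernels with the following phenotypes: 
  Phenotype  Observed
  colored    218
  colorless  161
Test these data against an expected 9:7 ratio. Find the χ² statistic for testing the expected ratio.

Under the 9:7 hypothesis (Σ ratio = 16, N = 379):
  colored: 379 × 9/16 = 213.1875
  colorless: 379 × 7/16 = 165.8125
χ² = Σ (O − E)² / E
  colored: (218 − 213.1875)² / 213.1875 = 0.1086
  colorless: (161 − 165.8125)² / 165.8125 = 0.1397
χ² = 0.1086 + 0.1397 = 0.2483 ≈ 0.248

0.248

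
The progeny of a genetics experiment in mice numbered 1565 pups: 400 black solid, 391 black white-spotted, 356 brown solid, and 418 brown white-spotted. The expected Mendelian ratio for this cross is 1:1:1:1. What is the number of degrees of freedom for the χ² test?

3

A goodness-of-fit test with 4 phenotype classes has df = 4 − 1 = 3.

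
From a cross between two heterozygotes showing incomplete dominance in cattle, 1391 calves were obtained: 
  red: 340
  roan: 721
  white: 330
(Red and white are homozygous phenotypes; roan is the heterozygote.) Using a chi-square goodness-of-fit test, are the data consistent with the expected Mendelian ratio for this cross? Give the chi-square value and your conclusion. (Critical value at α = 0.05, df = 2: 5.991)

2.014; consistent

With incomplete dominance, a heterozygote × heterozygote cross gives a 1:2:1 phenotypic ratio.
Under the 1:2:1 hypothesis (Σ ratio = 4, N = 1391):
  red: 1391 × 1/4 = 347.75
  roan: 1391 × 2/4 = 695.5
  white: 1391 × 1/4 = 347.75
χ² = Σ (O − E)² / E
  red: (340 − 347.75)² / 347.75 = 0.1727
  roan: (721 − 695.5)² / 695.5 = 0.9349
  white: (330 − 347.75)² / 347.75 = 0.9060
χ² = 0.1727 + 0.9349 + 0.9060 = 2.0136 ≈ 2.014
Degrees of freedom = 3 − 1 = 2; critical value at α = 0.05 is 5.991.
Since 2.014 < 5.991, we fail to reject the null hypothesis — the data are consistent with the 1:2:1 ratio.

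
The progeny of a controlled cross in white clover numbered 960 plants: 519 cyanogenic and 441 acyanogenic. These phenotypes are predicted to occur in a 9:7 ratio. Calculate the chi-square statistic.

1.867

Total ratio parts = 16. Expected numbers out of 960:
  cyanogenic: 960 × 9/16 = 540
  acyanogenic: 960 × 7/16 = 420
χ² = Σ (O − E)² / E
  cyanogenic: (519 − 540)² / 540 = 0.8167
  acyanogenic: (441 − 420)² / 420 = 1.0500
χ² = 0.8167 + 1.0500 = 1.8667 ≈ 1.867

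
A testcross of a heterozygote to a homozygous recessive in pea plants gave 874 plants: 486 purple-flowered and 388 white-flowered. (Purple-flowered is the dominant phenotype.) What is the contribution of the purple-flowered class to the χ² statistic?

5.494

A testcross of a heterozygote (Aa × aa) gives a 1:1 phenotypic ratio.
The 1:1 ratio has 2 parts, so with N = 874 the expected counts are:
  purple-flowered: 874 × 1/2 = 437
  white-flowered: 874 × 1/2 = 437
Contribution of purple-flowered: (486 − 437)² / 437 = 5.4943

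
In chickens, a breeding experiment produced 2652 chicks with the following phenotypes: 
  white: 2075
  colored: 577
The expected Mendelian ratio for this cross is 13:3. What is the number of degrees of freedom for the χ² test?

1

A goodness-of-fit test with 2 phenotype classes has df = 2 − 1 = 1.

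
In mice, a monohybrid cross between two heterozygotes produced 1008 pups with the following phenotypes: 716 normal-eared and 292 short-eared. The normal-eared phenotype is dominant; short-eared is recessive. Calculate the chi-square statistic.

8.466

For a monohybrid cross between heterozygotes with complete dominance, the expected phenotypic ratio is 3:1.
Expected counts for N = 1008 under a 3:1 ratio (total parts = 4):
  normal-eared: 1008 × 3/4 = 756
  short-eared: 1008 × 1/4 = 252
χ² = Σ (O − E)² / E
  normal-eared: (716 − 756)² / 756 = 2.1164
  short-eared: (292 − 252)² / 252 = 6.3492
χ² = 2.1164 + 6.3492 = 8.4656 ≈ 8.466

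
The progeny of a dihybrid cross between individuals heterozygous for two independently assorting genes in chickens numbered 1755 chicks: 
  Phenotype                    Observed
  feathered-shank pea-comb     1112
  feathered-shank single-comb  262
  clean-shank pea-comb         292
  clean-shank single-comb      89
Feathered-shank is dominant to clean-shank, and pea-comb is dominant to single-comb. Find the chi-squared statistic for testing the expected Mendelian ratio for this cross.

37.524

A dihybrid F₂ with independent assortment and complete dominance at both loci gives a 9:3:3:1 phenotypic ratio.
Expected counts for N = 1755 under a 9:3:3:1 ratio (total parts = 16):
  feathered-shank pea-comb: 1755 × 9/16 = 987.1875
  feathered-shank single-comb: 1755 × 3/16 = 329.0625
  clean-shank pea-comb: 1755 × 3/16 = 329.0625
  clean-shank single-comb: 1755 × 1/16 = 109.6875
χ² = Σ (O − E)² / E
  feathered-shank pea-comb: (1112 − 987.1875)² / 987.1875 = 15.7803
  feathered-shank single-comb: (262 − 329.0625)² / 329.0625 = 13.6672
  clean-shank pea-comb: (292 − 329.0625)² / 329.0625 = 4.1744
  clean-shank single-comb: (89 − 109.6875)² / 109.6875 = 3.9017
χ² = 15.7803 + 13.6672 + 4.1744 + 3.9017 = 37.5236 ≈ 37.524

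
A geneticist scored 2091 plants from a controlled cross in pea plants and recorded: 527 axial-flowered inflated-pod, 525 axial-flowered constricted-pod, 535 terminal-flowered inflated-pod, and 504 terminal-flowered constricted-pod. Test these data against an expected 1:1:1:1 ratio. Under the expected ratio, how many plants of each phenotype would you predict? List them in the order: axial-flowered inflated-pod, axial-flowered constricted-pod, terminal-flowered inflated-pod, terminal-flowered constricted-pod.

Under the 1:1:1:1 hypothesis (Σ ratio = 4, N = 2091):
  axial-flowered inflated-pod: 2091 × 1/4 = 522.75
  axial-flowered constricted-pod: 2091 × 1/4 = 522.75
  terminal-flowered inflated-pod: 2091 × 1/4 = 522.75
  terminal-flowered constricted-pod: 2091 × 1/4 = 522.75

522.75, 522.75, 522.75, 522.75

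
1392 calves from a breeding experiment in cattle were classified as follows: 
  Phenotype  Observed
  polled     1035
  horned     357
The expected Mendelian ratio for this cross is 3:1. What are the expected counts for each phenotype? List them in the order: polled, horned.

Expected counts for N = 1392 under a 3:1 ratio (total parts = 4):
  polled: 1392 × 3/4 = 1044
  horned: 1392 × 1/4 = 348

1044, 348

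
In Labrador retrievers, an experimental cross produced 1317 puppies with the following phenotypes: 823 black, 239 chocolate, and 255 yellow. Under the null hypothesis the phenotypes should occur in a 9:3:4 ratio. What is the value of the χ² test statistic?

Total ratio parts = 16. Expected numbers out of 1317:
  black: 1317 × 9/16 = 740.8125
  chocolate: 1317 × 3/16 = 246.9375
  yellow: 1317 × 4/16 = 329.25
χ² = Σ (O − E)² / E
  black: (823 − 740.8125)² / 740.8125 = 9.1181
  chocolate: (239 − 246.9375)² / 246.9375 = 0.2551
  yellow: (255 − 329.25)² / 329.25 = 16.7443
χ² = 9.1181 + 0.2551 + 16.7443 = 26.1175 ≈ 26.118

26.118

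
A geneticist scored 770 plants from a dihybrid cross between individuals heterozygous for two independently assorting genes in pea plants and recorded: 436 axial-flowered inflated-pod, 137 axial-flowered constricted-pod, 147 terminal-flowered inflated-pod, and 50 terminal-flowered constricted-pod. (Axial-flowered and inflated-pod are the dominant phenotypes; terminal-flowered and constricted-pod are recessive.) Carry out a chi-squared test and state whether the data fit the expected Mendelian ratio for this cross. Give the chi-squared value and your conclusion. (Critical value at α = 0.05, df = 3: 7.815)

0.517; consistent

A dihybrid F₂ with independent assortment and complete dominance at both loci gives a 9:3:3:1 phenotypic ratio.
Total ratio parts = 16. Expected numbers out of 770:
  axial-flowered inflated-pod: 770 × 9/16 = 433.125
  axial-flowered constricted-pod: 770 × 3/16 = 144.375
  terminal-flowered inflated-pod: 770 × 3/16 = 144.375
  terminal-flowered constricted-pod: 770 × 1/16 = 48.125
χ² = Σ (O − E)² / E
  axial-flowered inflated-pod: (436 − 433.125)² / 433.125 = 0.0191
  axial-flowered constricted-pod: (137 − 144.375)² / 144.375 = 0.3767
  terminal-flowered inflated-pod: (147 − 144.375)² / 144.375 = 0.0477
  terminal-flowered constricted-pod: (50 − 48.125)² / 48.125 = 0.0731
χ² = 0.0191 + 0.3767 + 0.0477 + 0.0731 = 0.5166 ≈ 0.517
Degrees of freedom = 4 − 1 = 3; critical value at α = 0.05 is 7.815.
Since 0.517 < 7.815, we fail to reject the null hypothesis — the data are consistent with the 9:3:3:1 ratio.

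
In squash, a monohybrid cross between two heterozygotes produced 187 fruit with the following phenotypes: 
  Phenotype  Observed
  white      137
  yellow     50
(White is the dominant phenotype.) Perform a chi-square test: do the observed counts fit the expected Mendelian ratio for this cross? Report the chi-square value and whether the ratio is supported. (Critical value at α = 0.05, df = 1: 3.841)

For a monohybrid cross between heterozygotes with complete dominance, the expected phenotypic ratio is 3:1.
Under the 3:1 hypothesis (Σ ratio = 4, N = 187):
  white: 187 × 3/4 = 140.25
  yellow: 187 × 1/4 = 46.75
χ² = Σ (O − E)² / E
  white: (137 − 140.25)² / 140.25 = 0.0753
  yellow: (50 − 46.75)² / 46.75 = 0.2259
χ² = 0.0753 + 0.2259 = 0.3012 ≈ 0.301
Degrees of freedom = 2 − 1 = 1; critical value at α = 0.05 is 3.841.
Since 0.301 < 3.841, we fail to reject the null hypothesis — the data are consistent with the 3:1 ratio.

0.301; consistent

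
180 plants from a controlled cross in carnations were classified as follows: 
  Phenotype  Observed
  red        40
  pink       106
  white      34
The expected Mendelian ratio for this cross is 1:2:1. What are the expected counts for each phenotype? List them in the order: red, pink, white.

Expected counts for N = 180 under a 1:2:1 ratio (total parts = 4):
  red: 180 × 1/4 = 45
  pink: 180 × 2/4 = 90
  white: 180 × 1/4 = 45

45, 90, 45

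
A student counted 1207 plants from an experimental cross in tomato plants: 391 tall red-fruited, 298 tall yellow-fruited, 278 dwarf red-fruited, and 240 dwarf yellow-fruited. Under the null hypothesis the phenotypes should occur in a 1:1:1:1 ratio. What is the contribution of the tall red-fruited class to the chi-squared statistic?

26.398

The 1:1:1:1 ratio has 4 parts, so with N = 1207 the expected counts are:
  tall red-fruited: 1207 × 1/4 = 301.75
  tall yellow-fruited: 1207 × 1/4 = 301.75
  dwarf red-fruited: 1207 × 1/4 = 301.75
  dwarf yellow-fruited: 1207 × 1/4 = 301.75
Contribution of tall red-fruited: (391 − 301.75)² / 301.75 = 26.3979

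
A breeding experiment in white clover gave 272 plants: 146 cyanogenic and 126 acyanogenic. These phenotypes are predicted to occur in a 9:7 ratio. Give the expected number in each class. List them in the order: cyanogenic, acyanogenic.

153, 119

Under the 9:7 hypothesis (Σ ratio = 16, N = 272):
  cyanogenic: 272 × 9/16 = 153
  acyanogenic: 272 × 7/16 = 119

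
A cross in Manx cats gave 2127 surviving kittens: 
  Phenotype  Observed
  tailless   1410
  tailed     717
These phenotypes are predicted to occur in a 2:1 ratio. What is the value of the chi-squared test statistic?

Total ratio parts = 3. Expected numbers out of 2127:
  tailless: 2127 × 2/3 = 1418
  tailed: 2127 × 1/3 = 709
χ² = Σ (O − E)² / E
  tailless: (1410 − 1418)² / 1418 = 0.0451
  tailed: (717 − 709)² / 709 = 0.0903
χ² = 0.0451 + 0.0903 = 0.1354 ≈ 0.135

0.135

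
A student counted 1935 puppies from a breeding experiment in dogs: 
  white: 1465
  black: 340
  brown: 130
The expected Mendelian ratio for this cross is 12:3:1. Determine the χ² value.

The 12:3:1 ratio has 16 parts, so with N = 1935 the expected counts are:
  white: 1935 × 12/16 = 1451.25
  black: 1935 × 3/16 = 362.8125
  brown: 1935 × 1/16 = 120.9375
χ² = Σ (O − E)² / E
  white: (1465 − 1451.25)² / 1451.25 = 0.1303
  black: (340 − 362.8125)² / 362.8125 = 1.4344
  brown: (130 − 120.9375)² / 120.9375 = 0.6791
χ² = 0.1303 + 1.4344 + 0.6791 = 2.2438 ≈ 2.244

2.244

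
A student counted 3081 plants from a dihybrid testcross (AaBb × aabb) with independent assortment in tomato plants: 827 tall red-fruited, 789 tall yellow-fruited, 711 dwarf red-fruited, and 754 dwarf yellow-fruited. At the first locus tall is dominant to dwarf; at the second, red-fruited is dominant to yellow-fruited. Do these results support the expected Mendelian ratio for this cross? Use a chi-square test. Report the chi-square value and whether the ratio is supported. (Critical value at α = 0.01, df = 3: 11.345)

9.538; consistent

A dihybrid testcross with independent assortment gives a 1:1:1:1 ratio.
The 1:1:1:1 ratio has 4 parts, so with N = 3081 the expected counts are:
  tall red-fruited: 3081 × 1/4 = 770.25
  tall yellow-fruited: 3081 × 1/4 = 770.25
  dwarf red-fruited: 3081 × 1/4 = 770.25
  dwarf yellow-fruited: 3081 × 1/4 = 770.25
χ² = Σ (O − E)² / E
  tall red-fruited: (827 − 770.25)² / 770.25 = 4.1812
  tall yellow-fruited: (789 − 770.25)² / 770.25 = 0.4564
  dwarf red-fruited: (711 − 770.25)² / 770.25 = 4.5577
  dwarf yellow-fruited: (754 − 770.25)² / 770.25 = 0.3428
χ² = 4.1812 + 0.4564 + 4.5577 + 0.3428 = 9.5381 ≈ 9.538
Degrees of freedom = 4 − 1 = 3; critical value at α = 0.01 is 11.345.
Since 9.538 < 11.345, we fail to reject the null hypothesis — the data are consistent with the 1:1:1:1 ratio.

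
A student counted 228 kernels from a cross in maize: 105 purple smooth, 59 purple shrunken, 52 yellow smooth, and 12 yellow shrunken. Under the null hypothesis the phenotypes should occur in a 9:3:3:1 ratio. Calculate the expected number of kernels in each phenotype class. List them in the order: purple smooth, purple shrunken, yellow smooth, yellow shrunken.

Expected counts for N = 228 under a 9:3:3:1 ratio (total parts = 16):
  purple smooth: 228 × 9/16 = 128.25
  purple shrunken: 228 × 3/16 = 42.75
  yellow smooth: 228 × 3/16 = 42.75
  yellow shrunken: 228 × 1/16 = 14.25

128.25, 42.75, 42.75, 14.25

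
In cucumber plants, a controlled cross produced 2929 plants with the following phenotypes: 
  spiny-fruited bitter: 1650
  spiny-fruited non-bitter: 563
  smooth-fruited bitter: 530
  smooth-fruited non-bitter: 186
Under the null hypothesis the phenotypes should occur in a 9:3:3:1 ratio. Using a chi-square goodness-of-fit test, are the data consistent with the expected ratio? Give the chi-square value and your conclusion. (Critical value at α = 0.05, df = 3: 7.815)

The 9:3:3:1 ratio has 16 parts, so with N = 2929 the expected counts are:
  spiny-fruited bitter: 2929 × 9/16 = 1647.5625
  spiny-fruited non-bitter: 2929 × 3/16 = 549.1875
  smooth-fruited bitter: 2929 × 3/16 = 549.1875
  smooth-fruited non-bitter: 2929 × 1/16 = 183.0625
χ² = Σ (O − E)² / E
  spiny-fruited bitter: (1650 − 1647.5625)² / 1647.5625 = 0.0036
  spiny-fruited non-bitter: (563 − 549.1875)² / 549.1875 = 0.3474
  smooth-fruited bitter: (530 − 549.1875)² / 549.1875 = 0.6704
  smooth-fruited non-bitter: (186 − 183.0625)² / 183.0625 = 0.0471
χ² = 0.0036 + 0.3474 + 0.6704 + 0.0471 = 1.0685 ≈ 1.069
Degrees of freedom = 4 − 1 = 3; critical value at α = 0.05 is 7.815.
Since 1.069 < 7.815, we fail to reject the null hypothesis — the data are consistent with the 9:3:3:1 ratio.

1.069; consistent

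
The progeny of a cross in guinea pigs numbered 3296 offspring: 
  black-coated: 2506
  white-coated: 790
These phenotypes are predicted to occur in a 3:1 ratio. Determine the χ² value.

1.871

Expected counts for N = 3296 under a 3:1 ratio (total parts = 4):
  black-coated: 3296 × 3/4 = 2472
  white-coated: 3296 × 1/4 = 824
χ² = Σ (O − E)² / E
  black-coated: (2506 − 2472)² / 2472 = 0.4676
  white-coated: (790 − 824)² / 824 = 1.4029
χ² = 0.4676 + 1.4029 = 1.8705 ≈ 1.871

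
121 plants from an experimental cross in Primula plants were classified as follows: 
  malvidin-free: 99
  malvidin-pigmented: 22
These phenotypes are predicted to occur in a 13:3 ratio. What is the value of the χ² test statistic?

The 13:3 ratio has 16 parts, so with N = 121 the expected counts are:
  malvidin-free: 121 × 13/16 = 98.3125
  malvidin-pigmented: 121 × 3/16 = 22.6875
χ² = Σ (O − E)² / E
  malvidin-free: (99 − 98.3125)² / 98.3125 = 0.0048
  malvidin-pigmented: (22 − 22.6875)² / 22.6875 = 0.0208
χ² = 0.0048 + 0.0208 = 0.0256 ≈ 0.026

0.026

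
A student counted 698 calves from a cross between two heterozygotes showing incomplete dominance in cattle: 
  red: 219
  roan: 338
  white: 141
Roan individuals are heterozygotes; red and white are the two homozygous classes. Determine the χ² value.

18.126

With incomplete dominance, a heterozygote × heterozygote cross gives a 1:2:1 phenotypic ratio.
Total ratio parts = 4. Expected numbers out of 698:
  red: 698 × 1/4 = 174.5
  roan: 698 × 2/4 = 349
  white: 698 × 1/4 = 174.5
χ² = Σ (O − E)² / E
  red: (219 − 174.5)² / 174.5 = 11.3481
  roan: (338 − 349)² / 349 = 0.3467
  white: (141 − 174.5)² / 174.5 = 6.4312
χ² = 11.3481 + 0.3467 + 6.4312 = 18.126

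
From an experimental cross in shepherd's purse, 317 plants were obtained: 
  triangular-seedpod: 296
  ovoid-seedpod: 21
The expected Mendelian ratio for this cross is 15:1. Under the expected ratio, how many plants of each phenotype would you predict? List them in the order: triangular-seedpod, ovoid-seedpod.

Total ratio parts = 16. Expected numbers out of 317:
  triangular-seedpod: 317 × 15/16 = 297.1875
  ovoid-seedpod: 317 × 1/16 = 19.8125

297.1875, 19.8125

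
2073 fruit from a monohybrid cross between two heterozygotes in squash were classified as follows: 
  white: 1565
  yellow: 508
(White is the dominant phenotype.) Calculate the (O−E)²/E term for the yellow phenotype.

For a monohybrid cross between heterozygotes with complete dominance, the expected phenotypic ratio is 3:1.
Under the 3:1 hypothesis (Σ ratio = 4, N = 2073):
  white: 2073 × 3/4 = 1554.75
  yellow: 2073 × 1/4 = 518.25
Contribution of yellow: (508 − 518.25)² / 518.25 = 0.2027

0.203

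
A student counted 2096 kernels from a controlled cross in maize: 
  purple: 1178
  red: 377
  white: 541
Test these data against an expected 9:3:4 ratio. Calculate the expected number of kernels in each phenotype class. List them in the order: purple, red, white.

Total ratio parts = 16. Expected numbers out of 2096:
  purple: 2096 × 9/16 = 1179
  red: 2096 × 3/16 = 393
  white: 2096 × 4/16 = 524

1179, 393, 524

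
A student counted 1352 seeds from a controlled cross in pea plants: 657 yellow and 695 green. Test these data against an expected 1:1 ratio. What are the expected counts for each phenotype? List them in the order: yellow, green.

Total ratio parts = 2. Expected numbers out of 1352:
  yellow: 1352 × 1/2 = 676
  green: 1352 × 1/2 = 676

676, 676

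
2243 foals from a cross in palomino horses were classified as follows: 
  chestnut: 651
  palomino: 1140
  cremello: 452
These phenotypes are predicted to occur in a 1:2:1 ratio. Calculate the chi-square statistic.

The 1:2:1 ratio has 4 parts, so with N = 2243 the expected counts are:
  chestnut: 2243 × 1/4 = 560.75
  palomino: 2243 × 2/4 = 1121.5
  cremello: 2243 × 1/4 = 560.75
χ² = Σ (O − E)² / E
  chestnut: (651 − 560.75)² / 560.75 = 14.5253
  palomino: (1140 − 1121.5)² / 1121.5 = 0.3052
  cremello: (452 − 560.75)² / 560.75 = 21.0906
χ² = 14.5253 + 0.3052 + 21.0906 = 35.9211 ≈ 35.921

35.921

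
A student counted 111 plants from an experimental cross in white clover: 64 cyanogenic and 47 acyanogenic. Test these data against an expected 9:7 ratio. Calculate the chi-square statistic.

Under the 9:7 hypothesis (Σ ratio = 16, N = 111):
  cyanogenic: 111 × 9/16 = 62.4375
  acyanogenic: 111 × 7/16 = 48.5625
χ² = Σ (O − E)² / E
  cyanogenic: (64 − 62.4375)² / 62.4375 = 0.0391
  acyanogenic: (47 − 48.5625)² / 48.5625 = 0.0503
χ² = 0.0391 + 0.0503 = 0.0894 ≈ 0.089

0.089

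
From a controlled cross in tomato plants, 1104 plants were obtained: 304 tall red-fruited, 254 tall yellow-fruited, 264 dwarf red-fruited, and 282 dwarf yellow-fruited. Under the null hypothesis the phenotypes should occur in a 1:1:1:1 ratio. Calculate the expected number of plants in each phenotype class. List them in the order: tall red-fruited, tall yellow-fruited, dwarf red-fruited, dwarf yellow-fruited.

Under the 1:1:1:1 hypothesis (Σ ratio = 4, N = 1104):
  tall red-fruited: 1104 × 1/4 = 276
  tall yellow-fruited: 1104 × 1/4 = 276
  dwarf red-fruited: 1104 × 1/4 = 276
  dwarf yellow-fruited: 1104 × 1/4 = 276

276, 276, 276, 276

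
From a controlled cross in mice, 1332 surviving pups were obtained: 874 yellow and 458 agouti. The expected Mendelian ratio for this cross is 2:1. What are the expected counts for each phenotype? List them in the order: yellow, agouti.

888, 444

The 2:1 ratio has 3 parts, so with N = 1332 the expected counts are:
  yellow: 1332 × 2/3 = 888
  agouti: 1332 × 1/3 = 444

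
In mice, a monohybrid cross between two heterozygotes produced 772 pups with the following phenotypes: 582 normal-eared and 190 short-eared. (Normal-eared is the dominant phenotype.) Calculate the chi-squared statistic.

0.062

For a monohybrid cross between heterozygotes with complete dominance, the expected phenotypic ratio is 3:1.
Under the 3:1 hypothesis (Σ ratio = 4, N = 772):
  normal-eared: 772 × 3/4 = 579
  short-eared: 772 × 1/4 = 193
χ² = Σ (O − E)² / E
  normal-eared: (582 − 579)² / 579 = 0.0155
  short-eared: (190 − 193)² / 193 = 0.0466
χ² = 0.0155 + 0.0466 = 0.0621 ≈ 0.062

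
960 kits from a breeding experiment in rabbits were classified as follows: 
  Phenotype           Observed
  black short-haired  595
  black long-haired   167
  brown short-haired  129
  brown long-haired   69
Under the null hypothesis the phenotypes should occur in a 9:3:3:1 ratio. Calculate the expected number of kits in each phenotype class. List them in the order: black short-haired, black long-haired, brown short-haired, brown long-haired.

540, 180, 180, 60

Total ratio parts = 16. Expected numbers out of 960:
  black short-haired: 960 × 9/16 = 540
  black long-haired: 960 × 3/16 = 180
  brown short-haired: 960 × 3/16 = 180
  brown long-haired: 960 × 1/16 = 60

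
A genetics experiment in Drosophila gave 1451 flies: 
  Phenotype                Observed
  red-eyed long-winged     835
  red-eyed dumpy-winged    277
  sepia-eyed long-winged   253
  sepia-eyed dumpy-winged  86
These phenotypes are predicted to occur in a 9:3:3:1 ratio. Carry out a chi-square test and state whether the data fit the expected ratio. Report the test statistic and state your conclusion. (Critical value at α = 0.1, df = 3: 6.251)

Total ratio parts = 16. Expected numbers out of 1451:
  red-eyed long-winged: 1451 × 9/16 = 816.1875
  red-eyed dumpy-winged: 1451 × 3/16 = 272.0625
  sepia-eyed long-winged: 1451 × 3/16 = 272.0625
  sepia-eyed dumpy-winged: 1451 × 1/16 = 90.6875
χ² = Σ (O − E)² / E
  red-eyed long-winged: (835 − 816.1875)² / 816.1875 = 0.4336
  red-eyed dumpy-winged: (277 − 272.0625)² / 272.0625 = 0.0896
  sepia-eyed long-winged: (253 − 272.0625)² / 272.0625 = 1.3356
  sepia-eyed dumpy-winged: (86 − 90.6875)² / 90.6875 = 0.2423
χ² = 0.4336 + 0.0896 + 1.3356 + 0.2423 = 2.1011 ≈ 2.101
Degrees of freedom = 4 − 1 = 3; critical value at α = 0.1 is 6.251.
Since 2.101 < 6.251, we fail to reject the null hypothesis — the data are consistent with the 9:3:3:1 ratio.

2.101; consistent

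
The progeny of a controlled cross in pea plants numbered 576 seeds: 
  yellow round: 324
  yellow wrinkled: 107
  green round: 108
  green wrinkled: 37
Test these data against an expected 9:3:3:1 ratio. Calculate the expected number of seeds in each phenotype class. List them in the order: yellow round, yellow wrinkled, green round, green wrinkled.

324, 108, 108, 36

The 9:3:3:1 ratio has 16 parts, so with N = 576 the expected counts are:
  yellow round: 576 × 9/16 = 324
  yellow wrinkled: 576 × 3/16 = 108
  green round: 576 × 3/16 = 108
  green wrinkled: 576 × 1/16 = 36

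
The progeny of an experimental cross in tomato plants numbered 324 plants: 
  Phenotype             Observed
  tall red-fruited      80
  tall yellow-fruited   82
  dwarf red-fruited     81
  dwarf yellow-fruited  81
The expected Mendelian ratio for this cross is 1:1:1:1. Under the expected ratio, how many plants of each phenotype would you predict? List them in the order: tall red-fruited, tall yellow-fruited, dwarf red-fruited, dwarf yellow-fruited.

81, 81, 81, 81

Expected counts for N = 324 under a 1:1:1:1 ratio (total parts = 4):
  tall red-fruited: 324 × 1/4 = 81
  tall yellow-fruited: 324 × 1/4 = 81
  dwarf red-fruited: 324 × 1/4 = 81
  dwarf yellow-fruited: 324 × 1/4 = 81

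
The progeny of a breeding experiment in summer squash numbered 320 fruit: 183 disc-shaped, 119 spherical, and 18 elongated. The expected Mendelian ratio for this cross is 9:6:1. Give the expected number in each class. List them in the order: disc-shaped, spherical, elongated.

180, 120, 20

Total ratio parts = 16. Expected numbers out of 320:
  disc-shaped: 320 × 9/16 = 180
  spherical: 320 × 6/16 = 120
  elongated: 320 × 1/16 = 20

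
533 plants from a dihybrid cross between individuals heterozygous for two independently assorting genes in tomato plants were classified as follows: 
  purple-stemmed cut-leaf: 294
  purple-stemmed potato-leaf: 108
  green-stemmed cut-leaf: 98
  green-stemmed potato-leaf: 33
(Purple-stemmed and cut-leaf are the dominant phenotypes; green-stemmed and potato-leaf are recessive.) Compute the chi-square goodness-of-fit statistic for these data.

0.804

A dihybrid F₂ with independent assortment and complete dominance at both loci gives a 9:3:3:1 phenotypic ratio.
Expected counts for N = 533 under a 9:3:3:1 ratio (total parts = 16):
  purple-stemmed cut-leaf: 533 × 9/16 = 299.8125
  purple-stemmed potato-leaf: 533 × 3/16 = 99.9375
  green-stemmed cut-leaf: 533 × 3/16 = 99.9375
  green-stemmed potato-leaf: 533 × 1/16 = 33.3125
χ² = Σ (O − E)² / E
  purple-stemmed cut-leaf: (294 − 299.8125)² / 299.8125 = 0.1127
  purple-stemmed potato-leaf: (108 − 99.9375)² / 99.9375 = 0.6504
  green-stemmed cut-leaf: (98 − 99.9375)² / 99.9375 = 0.0376
  green-stemmed potato-leaf: (33 − 33.3125)² / 33.3125 = 0.0029
χ² = 0.1127 + 0.6504 + 0.0376 + 0.0029 = 0.8036 ≈ 0.804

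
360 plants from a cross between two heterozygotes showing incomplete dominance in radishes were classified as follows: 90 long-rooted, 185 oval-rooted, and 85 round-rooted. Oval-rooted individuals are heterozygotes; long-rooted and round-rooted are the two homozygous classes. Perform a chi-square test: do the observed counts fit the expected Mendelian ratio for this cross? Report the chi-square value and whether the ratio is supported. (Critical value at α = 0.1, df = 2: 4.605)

0.417; consistent

With incomplete dominance, a heterozygote × heterozygote cross gives a 1:2:1 phenotypic ratio.
Under the 1:2:1 hypothesis (Σ ratio = 4, N = 360):
  long-rooted: 360 × 1/4 = 90
  oval-rooted: 360 × 2/4 = 180
  round-rooted: 360 × 1/4 = 90
χ² = Σ (O − E)² / E
  long-rooted: (90 − 90)² / 90 = 0.0000
  oval-rooted: (185 − 180)² / 180 = 0.1389
  round-rooted: (85 − 90)² / 90 = 0.2778
χ² = 0.0000 + 0.1389 + 0.2778 = 0.4167 ≈ 0.417
Degrees of freedom = 3 − 1 = 2; critical value at α = 0.1 is 4.605.
Since 0.417 < 4.605, we fail to reject the null hypothesis — the data are consistent with the 1:2:1 ratio.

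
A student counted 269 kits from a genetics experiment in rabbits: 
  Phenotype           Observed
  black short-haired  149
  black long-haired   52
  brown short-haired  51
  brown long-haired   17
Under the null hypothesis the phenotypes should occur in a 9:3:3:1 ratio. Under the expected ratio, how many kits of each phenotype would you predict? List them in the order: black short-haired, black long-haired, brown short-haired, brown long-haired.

Total ratio parts = 16. Expected numbers out of 269:
  black short-haired: 269 × 9/16 = 151.3125
  black long-haired: 269 × 3/16 = 50.4375
  brown short-haired: 269 × 3/16 = 50.4375
  brown long-haired: 269 × 1/16 = 16.8125

151.3125, 50.4375, 50.4375, 16.8125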